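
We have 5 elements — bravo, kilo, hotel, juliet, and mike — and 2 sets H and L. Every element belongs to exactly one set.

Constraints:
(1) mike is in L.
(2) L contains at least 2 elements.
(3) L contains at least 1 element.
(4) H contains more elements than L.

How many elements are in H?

3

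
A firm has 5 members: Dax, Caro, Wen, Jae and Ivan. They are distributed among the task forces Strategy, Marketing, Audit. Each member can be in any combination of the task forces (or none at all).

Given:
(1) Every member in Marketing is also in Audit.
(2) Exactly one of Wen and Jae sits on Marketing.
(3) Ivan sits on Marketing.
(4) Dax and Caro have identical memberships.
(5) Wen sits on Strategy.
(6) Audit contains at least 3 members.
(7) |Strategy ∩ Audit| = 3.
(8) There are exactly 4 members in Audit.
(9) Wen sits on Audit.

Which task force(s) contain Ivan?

From (3): Ivan ∈ Marketing.
From (5): Wen ∈ Strategy.
From (9): Wen ∈ Audit.
(1) with Ivan ∈ Marketing: Ivan ∈ Audit.
Suppose Ivan ∈ Strategy: no assignment then satisfies all the clues, so Ivan ∉ Strategy.

Ivan: Audit, Marketing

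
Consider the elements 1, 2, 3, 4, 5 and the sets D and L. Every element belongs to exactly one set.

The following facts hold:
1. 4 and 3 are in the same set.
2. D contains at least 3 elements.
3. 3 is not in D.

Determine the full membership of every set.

D = {1, 2, 5}; L = {3, 4}

From (3): 3 ∉ D.
(1): 4 matches 3: 4 ∉ D.
(2): only 3 candidates remain for D, so all are in.
Only one set left: 3 ∈ L.
Only one set left: 4 ∈ L.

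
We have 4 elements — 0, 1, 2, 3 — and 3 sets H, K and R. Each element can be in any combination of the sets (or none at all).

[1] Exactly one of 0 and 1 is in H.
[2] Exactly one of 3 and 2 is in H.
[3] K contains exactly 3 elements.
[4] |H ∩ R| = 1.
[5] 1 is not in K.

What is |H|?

2

From (5): 1 ∉ K.
(3): only 3 candidates remain for K, so all are in.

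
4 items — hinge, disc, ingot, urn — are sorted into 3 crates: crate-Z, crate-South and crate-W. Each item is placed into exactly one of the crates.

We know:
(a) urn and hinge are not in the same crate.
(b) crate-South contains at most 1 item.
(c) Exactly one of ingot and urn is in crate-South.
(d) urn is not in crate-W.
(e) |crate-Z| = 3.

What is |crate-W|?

0

From (d): urn ∉ crate-W.
Suppose hinge ∉ crate-Z: no assignment then satisfies all the clues, so hinge ∈ crate-Z.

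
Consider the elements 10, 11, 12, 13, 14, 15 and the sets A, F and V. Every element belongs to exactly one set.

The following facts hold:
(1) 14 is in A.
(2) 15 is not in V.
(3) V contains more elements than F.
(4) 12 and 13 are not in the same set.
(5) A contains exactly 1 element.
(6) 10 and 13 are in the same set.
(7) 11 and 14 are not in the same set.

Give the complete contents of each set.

A = {14}; F = {12, 15}; V = {10, 11, 13}

From (1): 14 ∈ A.
From (2): 15 ∉ V.
(5): A already has 1, so the rest are out.
Only one set left: 15 ∈ F.
Suppose 10 ∈ F: no assignment then satisfies all the clues, so 10 ∉ F.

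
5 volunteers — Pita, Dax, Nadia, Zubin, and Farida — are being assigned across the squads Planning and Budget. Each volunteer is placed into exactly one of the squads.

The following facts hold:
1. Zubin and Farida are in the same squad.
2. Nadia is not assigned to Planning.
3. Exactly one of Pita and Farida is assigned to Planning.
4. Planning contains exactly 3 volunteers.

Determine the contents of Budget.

From (2): Nadia ∉ Planning.
Only one squad left: Nadia ∈ Budget.
Suppose Pita ∉ Budget: no assignment then satisfies all the clues, so Pita ∈ Budget.

Budget = {Nadia, Pita}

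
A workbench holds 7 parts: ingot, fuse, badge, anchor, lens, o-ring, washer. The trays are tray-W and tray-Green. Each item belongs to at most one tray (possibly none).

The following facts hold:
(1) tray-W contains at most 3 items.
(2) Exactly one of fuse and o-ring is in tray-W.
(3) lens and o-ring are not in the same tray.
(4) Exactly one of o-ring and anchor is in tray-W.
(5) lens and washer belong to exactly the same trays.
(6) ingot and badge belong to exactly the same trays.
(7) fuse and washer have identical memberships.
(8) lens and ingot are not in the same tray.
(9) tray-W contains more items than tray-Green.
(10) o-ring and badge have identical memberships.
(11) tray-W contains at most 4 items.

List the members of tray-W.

tray-W = {badge, ingot, o-ring}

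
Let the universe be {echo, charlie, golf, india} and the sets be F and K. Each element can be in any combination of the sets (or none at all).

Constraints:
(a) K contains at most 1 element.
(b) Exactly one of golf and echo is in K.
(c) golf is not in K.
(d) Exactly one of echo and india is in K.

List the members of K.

From (c): golf ∉ K.
(b) (exactly one): echo ∈ K.
(d) (exactly one): india ∉ K.
(a): K already has 1, so the rest are out.

K = {echo}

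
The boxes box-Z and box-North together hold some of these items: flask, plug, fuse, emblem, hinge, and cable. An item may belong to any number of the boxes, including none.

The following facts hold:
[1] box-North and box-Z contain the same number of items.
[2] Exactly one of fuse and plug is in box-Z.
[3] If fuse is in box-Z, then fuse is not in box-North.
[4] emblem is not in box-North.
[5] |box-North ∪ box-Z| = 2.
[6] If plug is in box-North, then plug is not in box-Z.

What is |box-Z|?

1

From (4): emblem ∉ box-North.
Suppose flask ∈ box-Z: no assignment then satisfies all the clues, so flask ∉ box-Z.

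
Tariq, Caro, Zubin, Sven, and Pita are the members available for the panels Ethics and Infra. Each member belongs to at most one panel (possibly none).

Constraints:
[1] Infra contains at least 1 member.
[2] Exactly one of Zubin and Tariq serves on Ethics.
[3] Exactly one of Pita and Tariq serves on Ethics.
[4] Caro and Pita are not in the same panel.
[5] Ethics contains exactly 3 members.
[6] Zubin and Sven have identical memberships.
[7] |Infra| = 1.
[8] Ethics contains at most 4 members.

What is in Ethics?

Ethics = {Pita, Sven, Zubin}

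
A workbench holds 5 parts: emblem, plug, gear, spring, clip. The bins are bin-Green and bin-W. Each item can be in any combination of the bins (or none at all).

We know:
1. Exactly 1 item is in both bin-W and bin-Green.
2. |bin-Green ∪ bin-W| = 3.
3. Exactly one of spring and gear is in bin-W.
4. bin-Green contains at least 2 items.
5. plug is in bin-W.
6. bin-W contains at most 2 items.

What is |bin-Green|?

2

From (5): plug ∈ bin-W.
Suppose emblem ∈ bin-W: no assignment then satisfies all the clues, so emblem ∉ bin-W.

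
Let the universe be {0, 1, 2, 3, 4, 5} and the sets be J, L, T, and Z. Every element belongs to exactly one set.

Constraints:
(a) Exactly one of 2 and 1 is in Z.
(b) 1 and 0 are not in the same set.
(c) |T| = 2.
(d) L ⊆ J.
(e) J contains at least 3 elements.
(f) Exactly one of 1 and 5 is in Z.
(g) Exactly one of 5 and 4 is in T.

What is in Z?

Z = {1}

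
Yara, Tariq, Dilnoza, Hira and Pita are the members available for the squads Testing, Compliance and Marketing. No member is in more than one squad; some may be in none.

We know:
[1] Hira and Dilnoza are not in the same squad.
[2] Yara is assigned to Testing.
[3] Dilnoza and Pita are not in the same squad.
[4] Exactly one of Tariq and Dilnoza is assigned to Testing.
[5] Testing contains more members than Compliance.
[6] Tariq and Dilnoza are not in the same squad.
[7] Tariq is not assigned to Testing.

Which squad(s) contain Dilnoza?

From (2): Yara ∈ Testing.
From (7): Tariq ∉ Testing.
(4) (exactly one): Dilnoza ∈ Testing.
(1): Hira ∉ Testing.
(3): Pita ∉ Testing.

Dilnoza: Testing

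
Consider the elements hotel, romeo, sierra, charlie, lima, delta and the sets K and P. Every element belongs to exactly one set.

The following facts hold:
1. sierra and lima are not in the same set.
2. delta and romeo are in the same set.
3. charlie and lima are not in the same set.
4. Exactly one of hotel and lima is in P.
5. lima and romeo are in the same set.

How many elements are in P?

3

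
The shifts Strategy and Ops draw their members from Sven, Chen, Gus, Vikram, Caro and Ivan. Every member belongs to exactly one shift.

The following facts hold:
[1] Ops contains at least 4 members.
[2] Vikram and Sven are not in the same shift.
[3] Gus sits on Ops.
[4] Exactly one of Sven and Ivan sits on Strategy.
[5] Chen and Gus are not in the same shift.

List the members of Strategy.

Strategy = {Chen, Sven}

From (3): Gus ∈ Ops.
(5): Chen ∉ Ops.
Only one shift left: Chen ∈ Strategy.
Suppose Sven ∉ Strategy: no assignment then satisfies all the clues, so Sven ∈ Strategy.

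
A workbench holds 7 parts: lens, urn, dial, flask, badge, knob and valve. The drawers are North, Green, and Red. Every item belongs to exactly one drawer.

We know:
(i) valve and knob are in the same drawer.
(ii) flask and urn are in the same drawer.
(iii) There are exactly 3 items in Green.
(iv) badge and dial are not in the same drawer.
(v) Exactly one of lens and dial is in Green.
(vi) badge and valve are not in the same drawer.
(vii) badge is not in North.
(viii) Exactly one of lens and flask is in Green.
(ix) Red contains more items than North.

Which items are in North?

North = {dial}

From (vii): badge ∉ North.
Suppose lens ∈ North: no assignment then satisfies all the clues, so lens ∉ North.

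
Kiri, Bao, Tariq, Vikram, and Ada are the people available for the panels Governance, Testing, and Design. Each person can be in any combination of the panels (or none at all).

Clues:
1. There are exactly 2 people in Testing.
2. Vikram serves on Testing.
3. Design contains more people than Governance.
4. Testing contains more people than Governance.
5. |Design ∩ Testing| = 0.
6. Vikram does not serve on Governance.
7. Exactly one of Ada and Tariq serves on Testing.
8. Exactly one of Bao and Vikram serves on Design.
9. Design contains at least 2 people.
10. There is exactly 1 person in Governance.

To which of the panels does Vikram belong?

Vikram: Testing

From (2): Vikram ∈ Testing.
From (6): Vikram ∉ Governance.
Suppose Vikram ∈ Design: no assignment then satisfies all the clues, so Vikram ∉ Design.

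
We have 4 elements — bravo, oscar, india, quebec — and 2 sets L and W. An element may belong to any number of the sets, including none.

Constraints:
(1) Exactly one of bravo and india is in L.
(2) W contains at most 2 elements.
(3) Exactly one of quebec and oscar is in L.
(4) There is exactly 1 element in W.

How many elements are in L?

2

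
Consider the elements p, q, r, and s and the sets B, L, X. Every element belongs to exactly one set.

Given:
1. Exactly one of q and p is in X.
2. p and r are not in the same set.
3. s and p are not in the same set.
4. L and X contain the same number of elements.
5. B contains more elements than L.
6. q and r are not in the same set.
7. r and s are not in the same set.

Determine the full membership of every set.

B = {q, s}; L = {r}; X = {p}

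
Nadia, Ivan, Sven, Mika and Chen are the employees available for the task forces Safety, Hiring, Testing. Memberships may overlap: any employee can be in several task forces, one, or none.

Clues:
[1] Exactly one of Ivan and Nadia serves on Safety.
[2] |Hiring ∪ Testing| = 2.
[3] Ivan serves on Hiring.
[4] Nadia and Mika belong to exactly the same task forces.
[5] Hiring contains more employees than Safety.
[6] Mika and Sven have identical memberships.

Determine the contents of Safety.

Safety = {Ivan}

From (3): Ivan ∈ Hiring.
Suppose Nadia ∈ Safety: no assignment then satisfies all the clues, so Nadia ∉ Safety.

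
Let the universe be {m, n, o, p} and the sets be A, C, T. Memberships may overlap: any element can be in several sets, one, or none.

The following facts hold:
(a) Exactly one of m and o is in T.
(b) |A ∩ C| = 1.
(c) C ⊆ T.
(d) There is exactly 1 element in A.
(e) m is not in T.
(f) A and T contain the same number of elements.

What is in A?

A = {o}

From (e): m ∉ T.
(a) (exactly one): o ∈ T.
(c) contrapositive: m ∉ C.
Suppose m ∈ A: no assignment then satisfies all the clues, so m ∉ A.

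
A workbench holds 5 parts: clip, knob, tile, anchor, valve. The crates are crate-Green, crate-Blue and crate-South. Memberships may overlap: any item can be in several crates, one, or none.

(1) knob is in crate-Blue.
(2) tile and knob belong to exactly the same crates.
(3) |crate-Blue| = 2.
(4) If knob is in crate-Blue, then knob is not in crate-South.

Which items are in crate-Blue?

From (1): knob ∈ crate-Blue.
(2): tile matches knob: tile ∈ crate-Blue.
(3): crate-Blue already has 2, so the rest are out.
(4): knob ∉ crate-South.
(2): tile matches knob: tile ∉ crate-South.

crate-Blue = {knob, tile}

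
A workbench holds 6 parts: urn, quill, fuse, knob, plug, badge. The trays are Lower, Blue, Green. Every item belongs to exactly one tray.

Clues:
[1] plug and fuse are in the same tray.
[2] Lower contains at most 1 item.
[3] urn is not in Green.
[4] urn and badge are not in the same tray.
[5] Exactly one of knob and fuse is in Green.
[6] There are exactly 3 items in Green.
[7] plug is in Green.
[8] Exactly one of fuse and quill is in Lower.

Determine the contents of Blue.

Blue = {knob, urn}

From (3): urn ∉ Green.
From (7): plug ∈ Green.
(1): fuse matches plug: fuse ∉ Lower.
(1): fuse matches plug: fuse ∉ Blue.
(1): fuse matches plug: fuse ∈ Green.
(5) (exactly one): knob ∉ Green.
(8) (exactly one): quill ∈ Lower.
(2): Lower already has 1, so the rest are out.
(6): only 3 candidates remain for Green, so all are in.
Only one tray left: urn ∈ Blue.
Only one tray left: knob ∈ Blue.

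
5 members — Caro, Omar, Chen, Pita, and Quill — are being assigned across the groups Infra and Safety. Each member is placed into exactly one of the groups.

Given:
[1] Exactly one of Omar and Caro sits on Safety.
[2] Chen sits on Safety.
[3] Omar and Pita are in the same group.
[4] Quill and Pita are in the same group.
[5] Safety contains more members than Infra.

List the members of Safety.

From (2): Chen ∈ Safety.
Suppose Caro ∈ Safety: no assignment then satisfies all the clues, so Caro ∉ Safety.

Safety = {Chen, Omar, Pita, Quill}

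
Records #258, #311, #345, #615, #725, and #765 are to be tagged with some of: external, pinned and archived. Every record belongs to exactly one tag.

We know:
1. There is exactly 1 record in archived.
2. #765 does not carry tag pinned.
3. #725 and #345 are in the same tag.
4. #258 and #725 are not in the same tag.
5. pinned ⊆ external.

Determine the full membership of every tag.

external = {#311, #345, #615, #725, #765}; pinned = {}; archived = {#258}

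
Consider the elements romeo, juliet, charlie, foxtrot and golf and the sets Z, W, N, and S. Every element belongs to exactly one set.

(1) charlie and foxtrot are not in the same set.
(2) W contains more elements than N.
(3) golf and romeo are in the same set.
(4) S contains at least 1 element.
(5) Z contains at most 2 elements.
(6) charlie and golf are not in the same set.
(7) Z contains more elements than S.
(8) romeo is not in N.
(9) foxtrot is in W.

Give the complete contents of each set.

Z = {golf, romeo}; W = {foxtrot, juliet}; N = {}; S = {charlie}

From (8): romeo ∉ N.
From (9): foxtrot ∈ W.
(1): charlie ∉ W.
(3): golf matches romeo: golf ∉ N.
Suppose romeo ∉ Z: no assignment then satisfies all the clues, so romeo ∈ Z.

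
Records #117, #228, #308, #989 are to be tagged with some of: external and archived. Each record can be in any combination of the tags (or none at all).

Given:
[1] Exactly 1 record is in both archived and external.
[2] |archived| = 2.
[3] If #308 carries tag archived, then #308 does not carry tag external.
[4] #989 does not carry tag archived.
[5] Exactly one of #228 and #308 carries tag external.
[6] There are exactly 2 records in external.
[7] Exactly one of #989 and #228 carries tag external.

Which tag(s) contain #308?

#308: archived

From (4): #989 ∉ archived.
Suppose #308 ∈ external: no assignment then satisfies all the clues, so #308 ∉ external.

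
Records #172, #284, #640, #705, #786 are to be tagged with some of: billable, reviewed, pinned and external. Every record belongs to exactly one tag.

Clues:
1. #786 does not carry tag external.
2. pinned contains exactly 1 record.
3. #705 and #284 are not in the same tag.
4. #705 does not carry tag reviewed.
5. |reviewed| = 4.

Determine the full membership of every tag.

billable = {}; reviewed = {#172, #284, #640, #786}; pinned = {#705}; external = {}

From (1): #786 ∉ external.
From (4): #705 ∉ reviewed.
(5): only 4 candidates remain for reviewed, so all are in.
(2): only 1 candidates remain for pinned, so all are in.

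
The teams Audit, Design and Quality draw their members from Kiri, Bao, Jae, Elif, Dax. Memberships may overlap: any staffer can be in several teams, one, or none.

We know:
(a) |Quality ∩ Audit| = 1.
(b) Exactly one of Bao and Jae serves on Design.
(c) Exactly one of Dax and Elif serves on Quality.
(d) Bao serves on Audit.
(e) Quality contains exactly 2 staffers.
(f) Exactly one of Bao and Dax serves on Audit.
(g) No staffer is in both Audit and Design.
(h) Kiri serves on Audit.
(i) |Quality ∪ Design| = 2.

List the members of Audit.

Audit = {Bao, Elif, Kiri}

From (d): Bao ∈ Audit.
From (h): Kiri ∈ Audit.
(f) (exactly one): Dax ∉ Audit.
(g) (disjoint): Kiri ∉ Design.
(g) (disjoint): Bao ∉ Design.
(b) (exactly one): Jae ∈ Design.
(g) (disjoint): Jae ∉ Audit.
Suppose Elif ∉ Audit: no assignment then satisfies all the clues, so Elif ∈ Audit.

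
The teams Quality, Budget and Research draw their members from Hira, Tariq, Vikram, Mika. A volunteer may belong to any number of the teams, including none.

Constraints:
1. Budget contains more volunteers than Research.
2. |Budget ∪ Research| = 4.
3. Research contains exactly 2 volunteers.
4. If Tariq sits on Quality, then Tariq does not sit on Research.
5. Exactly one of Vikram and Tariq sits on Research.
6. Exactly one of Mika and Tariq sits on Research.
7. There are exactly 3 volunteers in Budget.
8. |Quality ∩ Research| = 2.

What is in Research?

Research = {Mika, Vikram}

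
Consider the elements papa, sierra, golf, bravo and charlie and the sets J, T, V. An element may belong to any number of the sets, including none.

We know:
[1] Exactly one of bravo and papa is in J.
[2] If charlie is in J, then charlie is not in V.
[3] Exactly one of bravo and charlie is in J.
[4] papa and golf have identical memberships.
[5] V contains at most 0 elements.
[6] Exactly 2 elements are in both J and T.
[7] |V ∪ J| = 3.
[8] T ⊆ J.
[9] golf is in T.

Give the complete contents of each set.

J = {charlie, golf, papa}; T = {golf, papa}; V = {}

From (9): golf ∈ T.
(4): papa matches golf: papa ∈ T.
(5): V already has 0, so the rest are out.
(8) with papa ∈ T: papa ∈ J.
(8) with golf ∈ T: golf ∈ J.
(1) (exactly one): bravo ∉ J.
(3) (exactly one): charlie ∈ J.
(8) contrapositive: bravo ∉ T.
Suppose sierra ∈ J: no assignment then satisfies all the clues, so sierra ∉ J.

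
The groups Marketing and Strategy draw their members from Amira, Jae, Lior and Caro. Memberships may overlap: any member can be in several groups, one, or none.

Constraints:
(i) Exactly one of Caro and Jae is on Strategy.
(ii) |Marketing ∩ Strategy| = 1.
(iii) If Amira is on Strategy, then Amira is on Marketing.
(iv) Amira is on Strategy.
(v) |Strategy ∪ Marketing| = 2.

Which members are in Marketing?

Marketing = {Amira}

From (iv): Amira ∈ Strategy.
(iii): Amira ∈ Marketing.
Suppose Jae ∈ Marketing: no assignment then satisfies all the clues, so Jae ∉ Marketing.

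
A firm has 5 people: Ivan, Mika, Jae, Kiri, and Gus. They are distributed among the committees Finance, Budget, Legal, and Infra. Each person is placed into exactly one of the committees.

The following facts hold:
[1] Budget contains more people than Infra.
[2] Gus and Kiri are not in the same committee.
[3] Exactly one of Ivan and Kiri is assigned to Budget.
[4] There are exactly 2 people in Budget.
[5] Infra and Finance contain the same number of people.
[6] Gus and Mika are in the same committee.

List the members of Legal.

Legal = {Gus, Ivan, Mika}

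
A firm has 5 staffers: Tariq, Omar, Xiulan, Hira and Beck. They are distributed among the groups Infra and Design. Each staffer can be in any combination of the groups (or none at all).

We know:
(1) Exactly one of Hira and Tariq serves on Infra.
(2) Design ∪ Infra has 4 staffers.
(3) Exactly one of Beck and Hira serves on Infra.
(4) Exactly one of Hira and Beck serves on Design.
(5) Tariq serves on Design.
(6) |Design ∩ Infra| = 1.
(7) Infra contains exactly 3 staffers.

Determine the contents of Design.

Design = {Hira, Tariq}

From (5): Tariq ∈ Design.
Suppose Omar ∈ Design: no assignment then satisfies all the clues, so Omar ∉ Design.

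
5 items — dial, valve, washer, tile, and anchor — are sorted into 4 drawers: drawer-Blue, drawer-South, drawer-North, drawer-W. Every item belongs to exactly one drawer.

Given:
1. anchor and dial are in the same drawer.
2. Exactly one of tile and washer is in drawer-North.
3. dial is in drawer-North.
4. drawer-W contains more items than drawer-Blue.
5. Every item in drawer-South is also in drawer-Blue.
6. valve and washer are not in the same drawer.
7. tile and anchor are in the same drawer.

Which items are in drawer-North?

From (3): dial ∈ drawer-North.
(1): anchor matches dial: anchor ∉ drawer-Blue.
(1): anchor matches dial: anchor ∉ drawer-South.
(1): anchor matches dial: anchor ∈ drawer-North.
(7): tile matches anchor: tile ∉ drawer-Blue.
(7): tile matches anchor: tile ∉ drawer-South.
(7): tile matches anchor: tile ∈ drawer-North.
(2) (exactly one): washer ∉ drawer-North.
Suppose valve ∉ drawer-North: no assignment then satisfies all the clues, so valve ∈ drawer-North.

drawer-North = {anchor, dial, tile, valve}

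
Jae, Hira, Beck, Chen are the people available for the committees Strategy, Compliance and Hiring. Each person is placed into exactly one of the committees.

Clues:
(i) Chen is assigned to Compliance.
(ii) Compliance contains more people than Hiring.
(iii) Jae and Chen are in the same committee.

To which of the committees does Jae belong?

From (i): Chen ∈ Compliance.
(iii): Jae matches Chen: Jae ∉ Strategy.
(iii): Jae matches Chen: Jae ∈ Compliance.

Jae: Compliance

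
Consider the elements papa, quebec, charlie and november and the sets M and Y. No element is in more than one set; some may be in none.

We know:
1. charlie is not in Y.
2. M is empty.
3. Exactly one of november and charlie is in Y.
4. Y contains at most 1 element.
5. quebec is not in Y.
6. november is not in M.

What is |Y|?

1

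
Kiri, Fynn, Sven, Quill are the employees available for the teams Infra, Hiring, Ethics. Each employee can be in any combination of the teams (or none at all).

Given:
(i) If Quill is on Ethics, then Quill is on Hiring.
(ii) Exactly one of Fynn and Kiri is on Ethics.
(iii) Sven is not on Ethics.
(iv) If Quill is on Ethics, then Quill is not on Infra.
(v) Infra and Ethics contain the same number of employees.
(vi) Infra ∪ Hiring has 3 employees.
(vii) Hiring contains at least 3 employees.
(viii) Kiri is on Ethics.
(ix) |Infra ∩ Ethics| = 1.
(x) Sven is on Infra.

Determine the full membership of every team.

Infra = {Kiri, Sven}; Hiring = {Kiri, Quill, Sven}; Ethics = {Kiri, Quill}

From (iii): Sven ∉ Ethics.
From (viii): Kiri ∈ Ethics.
From (x): Sven ∈ Infra.
(ii) (exactly one): Fynn ∉ Ethics.
Suppose Kiri ∉ Infra: no assignment then satisfies all the clues, so Kiri ∈ Infra.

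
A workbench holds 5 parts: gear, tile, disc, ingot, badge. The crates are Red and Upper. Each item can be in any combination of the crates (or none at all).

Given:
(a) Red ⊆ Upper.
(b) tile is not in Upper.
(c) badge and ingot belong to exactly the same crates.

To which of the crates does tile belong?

tile: none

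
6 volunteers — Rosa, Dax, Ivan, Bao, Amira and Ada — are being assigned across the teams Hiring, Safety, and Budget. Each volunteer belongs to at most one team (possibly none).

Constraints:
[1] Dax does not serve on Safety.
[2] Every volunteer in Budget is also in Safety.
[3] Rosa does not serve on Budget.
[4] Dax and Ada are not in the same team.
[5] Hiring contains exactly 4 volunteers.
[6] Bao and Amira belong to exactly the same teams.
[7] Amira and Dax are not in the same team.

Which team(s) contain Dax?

Dax: none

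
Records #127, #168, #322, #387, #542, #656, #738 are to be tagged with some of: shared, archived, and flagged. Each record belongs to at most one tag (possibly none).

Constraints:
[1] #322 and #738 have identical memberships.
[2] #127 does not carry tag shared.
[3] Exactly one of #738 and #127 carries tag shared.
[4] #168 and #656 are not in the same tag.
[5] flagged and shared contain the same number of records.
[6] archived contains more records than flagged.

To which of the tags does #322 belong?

From (2): #127 ∉ shared.
(3) (exactly one): #738 ∈ shared.
(1): #322 matches #738: #322 ∈ shared.

#322: shared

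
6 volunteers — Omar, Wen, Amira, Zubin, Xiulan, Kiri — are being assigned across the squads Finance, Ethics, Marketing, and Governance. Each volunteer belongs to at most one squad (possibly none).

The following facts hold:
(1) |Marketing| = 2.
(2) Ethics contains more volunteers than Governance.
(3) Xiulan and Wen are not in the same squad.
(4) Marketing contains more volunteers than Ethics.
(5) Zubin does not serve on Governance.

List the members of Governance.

Governance = {}

From (5): Zubin ∉ Governance.
Suppose Omar ∈ Governance: no assignment then satisfies all the clues, so Omar ∉ Governance.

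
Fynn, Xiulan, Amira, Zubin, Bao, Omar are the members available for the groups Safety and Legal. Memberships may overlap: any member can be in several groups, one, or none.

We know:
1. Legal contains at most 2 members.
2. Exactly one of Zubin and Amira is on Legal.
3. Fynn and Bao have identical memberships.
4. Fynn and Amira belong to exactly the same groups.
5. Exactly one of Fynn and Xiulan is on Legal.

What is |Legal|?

2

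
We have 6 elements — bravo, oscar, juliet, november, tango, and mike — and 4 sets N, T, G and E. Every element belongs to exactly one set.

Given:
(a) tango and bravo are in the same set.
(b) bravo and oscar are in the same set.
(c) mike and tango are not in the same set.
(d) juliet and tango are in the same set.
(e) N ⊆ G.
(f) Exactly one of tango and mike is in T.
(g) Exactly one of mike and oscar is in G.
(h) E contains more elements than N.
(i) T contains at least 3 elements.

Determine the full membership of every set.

N = {}; T = {bravo, juliet, oscar, tango}; G = {mike}; E = {november}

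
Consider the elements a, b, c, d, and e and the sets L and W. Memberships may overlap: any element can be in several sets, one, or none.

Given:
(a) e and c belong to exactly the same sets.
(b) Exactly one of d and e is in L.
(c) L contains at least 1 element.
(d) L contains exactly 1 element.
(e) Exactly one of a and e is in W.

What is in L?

L = {d}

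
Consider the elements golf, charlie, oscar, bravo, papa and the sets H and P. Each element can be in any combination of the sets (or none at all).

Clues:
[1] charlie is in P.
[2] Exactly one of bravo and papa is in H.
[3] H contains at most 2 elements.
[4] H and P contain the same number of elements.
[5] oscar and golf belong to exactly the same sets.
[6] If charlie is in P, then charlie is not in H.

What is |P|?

1

From (1): charlie ∈ P.
(6): charlie ∉ H.
Suppose golf ∈ H: no assignment then satisfies all the clues, so golf ∉ H.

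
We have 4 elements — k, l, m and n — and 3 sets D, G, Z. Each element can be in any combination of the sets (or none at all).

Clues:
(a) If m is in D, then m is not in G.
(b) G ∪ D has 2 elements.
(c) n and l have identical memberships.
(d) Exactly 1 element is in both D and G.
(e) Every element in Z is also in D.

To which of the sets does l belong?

l: none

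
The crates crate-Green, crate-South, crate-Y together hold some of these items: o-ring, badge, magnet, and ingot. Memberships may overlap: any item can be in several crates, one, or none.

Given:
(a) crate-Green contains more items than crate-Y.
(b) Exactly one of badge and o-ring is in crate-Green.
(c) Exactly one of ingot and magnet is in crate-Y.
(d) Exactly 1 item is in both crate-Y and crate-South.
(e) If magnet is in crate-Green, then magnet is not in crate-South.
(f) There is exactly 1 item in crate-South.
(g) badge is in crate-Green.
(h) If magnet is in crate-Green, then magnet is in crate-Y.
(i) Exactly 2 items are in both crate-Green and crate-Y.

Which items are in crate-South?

crate-South = {badge}

From (g): badge ∈ crate-Green.
(b) (exactly one): o-ring ∉ crate-Green.
Suppose o-ring ∈ crate-South: no assignment then satisfies all the clues, so o-ring ∉ crate-South.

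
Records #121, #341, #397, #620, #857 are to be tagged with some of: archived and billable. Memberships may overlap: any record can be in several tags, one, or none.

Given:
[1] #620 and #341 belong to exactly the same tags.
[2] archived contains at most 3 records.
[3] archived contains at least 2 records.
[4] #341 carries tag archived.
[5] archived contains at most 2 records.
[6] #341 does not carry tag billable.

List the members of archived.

archived = {#341, #620}

From (4): #341 ∈ archived.
From (6): #341 ∉ billable.
(1): #620 matches #341: #620 ∈ archived.
(1): #620 matches #341: #620 ∉ billable.
(5): archived already has 2, so the rest are out.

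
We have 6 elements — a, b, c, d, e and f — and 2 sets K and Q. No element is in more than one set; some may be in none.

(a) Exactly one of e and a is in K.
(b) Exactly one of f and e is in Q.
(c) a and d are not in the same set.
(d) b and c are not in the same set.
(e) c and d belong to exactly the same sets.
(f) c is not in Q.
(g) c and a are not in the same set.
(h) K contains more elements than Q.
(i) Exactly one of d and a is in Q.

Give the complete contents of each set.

K = {c, d, e}; Q = {a, f}

From (f): c ∉ Q.
(e): d matches c: d ∉ Q.
(i) (exactly one): a ∈ Q.
(a) (exactly one): e ∈ K.
(b) (exactly one): f ∈ Q.
Suppose b ∈ K: no assignment then satisfies all the clues, so b ∉ K.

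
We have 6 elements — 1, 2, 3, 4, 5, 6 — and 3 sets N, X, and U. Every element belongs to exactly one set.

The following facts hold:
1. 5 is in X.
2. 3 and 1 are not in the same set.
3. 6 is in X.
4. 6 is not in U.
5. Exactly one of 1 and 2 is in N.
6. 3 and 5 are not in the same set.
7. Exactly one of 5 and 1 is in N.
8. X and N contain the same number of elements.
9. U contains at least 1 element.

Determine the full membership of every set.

N = {1, 4}; X = {5, 6}; U = {2, 3}

From (1): 5 ∈ X.
From (3): 6 ∈ X.
(6): 3 ∉ X.
(7) (exactly one): 1 ∈ N.
(2): 3 ∉ N.
(5) (exactly one): 2 ∉ N.
Only one set left: 3 ∈ U.
Suppose 2 ∈ X: no assignment then satisfies all the clues, so 2 ∉ X.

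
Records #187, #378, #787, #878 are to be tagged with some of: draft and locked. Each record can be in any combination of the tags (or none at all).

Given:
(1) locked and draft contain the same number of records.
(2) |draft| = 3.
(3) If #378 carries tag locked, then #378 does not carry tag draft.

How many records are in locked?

3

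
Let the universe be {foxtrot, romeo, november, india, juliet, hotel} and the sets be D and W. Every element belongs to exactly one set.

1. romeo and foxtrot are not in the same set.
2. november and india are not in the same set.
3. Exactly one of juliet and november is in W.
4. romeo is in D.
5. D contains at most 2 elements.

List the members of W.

W = {foxtrot, hotel, india, juliet}

From (4): romeo ∈ D.
(1): foxtrot ∉ D.
Only one set left: foxtrot ∈ W.
Suppose november ∈ W: no assignment then satisfies all the clues, so november ∉ W.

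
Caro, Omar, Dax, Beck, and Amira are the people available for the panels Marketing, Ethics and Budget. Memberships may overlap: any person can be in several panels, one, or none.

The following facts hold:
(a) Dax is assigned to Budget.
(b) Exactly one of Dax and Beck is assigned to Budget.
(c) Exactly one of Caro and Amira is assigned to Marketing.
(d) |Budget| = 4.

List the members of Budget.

From (a): Dax ∈ Budget.
(b) (exactly one): Beck ∉ Budget.
(d): only 4 candidates remain for Budget, so all are in.

Budget = {Amira, Caro, Dax, Omar}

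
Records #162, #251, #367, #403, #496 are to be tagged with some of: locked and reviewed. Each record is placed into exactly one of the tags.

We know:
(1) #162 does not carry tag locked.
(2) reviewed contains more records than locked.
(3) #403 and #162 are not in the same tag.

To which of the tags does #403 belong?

#403: locked

From (1): #162 ∉ locked.
Only one tag left: #162 ∈ reviewed.
(3): #403 ∉ reviewed.
Only one tag left: #403 ∈ locked.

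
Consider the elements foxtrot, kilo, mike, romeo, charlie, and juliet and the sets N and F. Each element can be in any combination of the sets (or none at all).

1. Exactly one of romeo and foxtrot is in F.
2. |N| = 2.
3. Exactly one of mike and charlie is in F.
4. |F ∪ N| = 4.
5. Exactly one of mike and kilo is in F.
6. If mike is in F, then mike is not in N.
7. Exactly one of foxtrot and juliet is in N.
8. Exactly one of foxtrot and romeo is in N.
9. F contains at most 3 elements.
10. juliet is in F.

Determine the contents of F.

F = {foxtrot, juliet, mike}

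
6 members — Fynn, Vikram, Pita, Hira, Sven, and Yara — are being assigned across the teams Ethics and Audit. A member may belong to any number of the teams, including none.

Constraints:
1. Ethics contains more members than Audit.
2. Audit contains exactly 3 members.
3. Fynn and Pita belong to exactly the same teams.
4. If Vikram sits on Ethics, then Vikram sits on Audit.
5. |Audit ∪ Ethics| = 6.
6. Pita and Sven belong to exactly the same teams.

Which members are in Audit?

Audit = {Hira, Vikram, Yara}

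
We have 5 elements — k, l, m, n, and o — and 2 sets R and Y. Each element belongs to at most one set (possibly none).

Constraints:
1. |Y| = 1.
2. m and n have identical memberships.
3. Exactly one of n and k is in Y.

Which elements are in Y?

Y = {k}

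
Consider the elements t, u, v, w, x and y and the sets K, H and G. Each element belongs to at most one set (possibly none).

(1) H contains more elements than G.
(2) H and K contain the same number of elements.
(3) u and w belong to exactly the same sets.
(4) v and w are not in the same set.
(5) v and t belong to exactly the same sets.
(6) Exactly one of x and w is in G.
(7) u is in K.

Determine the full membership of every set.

K = {u, w}; H = {t, v}; G = {x}

From (7): u ∈ K.
(3): w matches u: w ∈ K.
(4): v ∉ K.
(5): t matches v: t ∉ K.
(6) (exactly one): x ∈ G.
Suppose t ∉ H: no assignment then satisfies all the clues, so t ∈ H.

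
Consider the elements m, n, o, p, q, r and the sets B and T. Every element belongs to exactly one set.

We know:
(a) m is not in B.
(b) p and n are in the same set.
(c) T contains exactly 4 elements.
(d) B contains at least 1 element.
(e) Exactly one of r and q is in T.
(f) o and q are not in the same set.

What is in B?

B = {o, r}

From (a): m ∉ B.
Only one set left: m ∈ T.
Suppose n ∈ B: no assignment then satisfies all the clues, so n ∉ B.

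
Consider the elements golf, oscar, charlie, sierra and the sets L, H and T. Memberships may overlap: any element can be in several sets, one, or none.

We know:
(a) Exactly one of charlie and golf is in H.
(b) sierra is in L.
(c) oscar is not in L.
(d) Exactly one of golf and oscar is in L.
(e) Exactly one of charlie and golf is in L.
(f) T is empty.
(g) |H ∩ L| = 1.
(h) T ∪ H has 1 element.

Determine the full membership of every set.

L = {golf, sierra}; H = {golf}; T = {}

From (b): sierra ∈ L.
From (c): oscar ∉ L.
(d) (exactly one): golf ∈ L.
(e) (exactly one): charlie ∉ L.
(f): T already has 0, so the rest are out.
Suppose golf ∉ H: no assignment then satisfies all the clues, so golf ∈ H.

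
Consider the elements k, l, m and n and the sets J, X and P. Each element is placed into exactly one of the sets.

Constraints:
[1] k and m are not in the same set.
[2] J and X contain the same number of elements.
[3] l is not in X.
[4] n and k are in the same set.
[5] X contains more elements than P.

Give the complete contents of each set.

J = {l, m}; X = {k, n}; P = {}

From (3): l ∉ X.
Suppose k ∈ J: no assignment then satisfies all the clues, so k ∉ J.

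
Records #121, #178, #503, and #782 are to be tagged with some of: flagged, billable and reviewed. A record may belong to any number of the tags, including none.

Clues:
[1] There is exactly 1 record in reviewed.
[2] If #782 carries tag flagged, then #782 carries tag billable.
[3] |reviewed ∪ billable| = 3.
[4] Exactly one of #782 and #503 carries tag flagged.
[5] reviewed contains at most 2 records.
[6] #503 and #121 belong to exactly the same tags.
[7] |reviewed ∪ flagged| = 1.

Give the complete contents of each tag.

flagged = {#782}; billable = {#121, #503, #782}; reviewed = {#782}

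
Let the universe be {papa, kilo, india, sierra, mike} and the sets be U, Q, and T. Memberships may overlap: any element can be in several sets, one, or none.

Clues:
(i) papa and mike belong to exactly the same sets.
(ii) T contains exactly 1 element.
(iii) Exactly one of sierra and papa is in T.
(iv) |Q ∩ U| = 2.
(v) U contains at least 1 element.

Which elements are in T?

T = {sierra}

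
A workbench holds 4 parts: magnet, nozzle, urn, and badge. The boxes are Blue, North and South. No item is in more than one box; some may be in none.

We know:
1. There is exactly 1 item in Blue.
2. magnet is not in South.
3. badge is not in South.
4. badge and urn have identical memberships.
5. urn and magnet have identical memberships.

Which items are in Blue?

Blue = {nozzle}

From (2): magnet ∉ South.
From (3): badge ∉ South.
(4): urn matches badge: urn ∉ South.
Suppose magnet ∈ Blue: no assignment then satisfies all the clues, so magnet ∉ Blue.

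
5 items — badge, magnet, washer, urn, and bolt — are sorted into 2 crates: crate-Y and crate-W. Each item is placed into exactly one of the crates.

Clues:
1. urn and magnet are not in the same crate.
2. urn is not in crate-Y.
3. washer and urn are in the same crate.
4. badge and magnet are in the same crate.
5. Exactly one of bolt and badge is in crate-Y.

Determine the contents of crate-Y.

From (2): urn ∉ crate-Y.
(3): washer matches urn: washer ∉ crate-Y.
Only one crate left: washer ∈ crate-W.
Only one crate left: urn ∈ crate-W.
(1): magnet ∉ crate-W.
(4): badge matches magnet: badge ∉ crate-W.
Only one crate left: badge ∈ crate-Y.
Only one crate left: magnet ∈ crate-Y.
(5) (exactly one): bolt ∉ crate-Y.
Only one crate left: bolt ∈ crate-W.

crate-Y = {badge, magnet}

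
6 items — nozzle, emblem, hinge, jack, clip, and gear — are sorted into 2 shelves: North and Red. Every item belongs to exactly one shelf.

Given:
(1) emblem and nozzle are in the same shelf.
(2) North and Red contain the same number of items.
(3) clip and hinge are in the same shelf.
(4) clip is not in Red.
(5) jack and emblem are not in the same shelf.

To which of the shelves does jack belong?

jack: North

From (4): clip ∉ Red.
(3): hinge matches clip: hinge ∉ Red.
Only one shelf left: hinge ∈ North.
Only one shelf left: clip ∈ North.
Suppose jack ∉ North: no assignment then satisfies all the clues, so jack ∈ North.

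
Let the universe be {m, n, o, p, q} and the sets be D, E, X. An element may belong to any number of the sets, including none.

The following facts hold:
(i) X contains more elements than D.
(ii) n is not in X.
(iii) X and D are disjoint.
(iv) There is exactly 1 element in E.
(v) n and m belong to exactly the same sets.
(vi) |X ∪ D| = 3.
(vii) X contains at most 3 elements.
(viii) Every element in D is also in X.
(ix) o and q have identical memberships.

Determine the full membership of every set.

D = {}; E = {p}; X = {o, p, q}

From (ii): n ∉ X.
(v): m matches n: m ∉ X.
(viii) contrapositive: m ∉ D.
(viii) contrapositive: n ∉ D.
Suppose m ∈ E: no assignment then satisfies all the clues, so m ∉ E.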